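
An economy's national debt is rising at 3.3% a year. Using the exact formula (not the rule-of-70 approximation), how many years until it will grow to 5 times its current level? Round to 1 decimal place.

t = ln(5) / ln(1 + 0.033) = 1.6094 / 0.032467 ≈ 49.57.

49.6 years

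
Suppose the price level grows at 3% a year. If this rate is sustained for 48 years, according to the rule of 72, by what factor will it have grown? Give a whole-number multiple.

4 times

Doubling time ≈ 72/3 = 24.00 years.
48/24.00 ≈ 2 doublings, so about 2^2 = 4×.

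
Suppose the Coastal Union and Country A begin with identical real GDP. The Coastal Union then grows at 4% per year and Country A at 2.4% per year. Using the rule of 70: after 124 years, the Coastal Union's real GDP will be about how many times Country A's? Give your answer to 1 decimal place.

about 7.1 times

Only the 1.6-point difference matters.
70/1.6 ≈ 43.75 years per doubling of the ratio; 124 years gives 2.83 doublings, so ≈ 7.1×.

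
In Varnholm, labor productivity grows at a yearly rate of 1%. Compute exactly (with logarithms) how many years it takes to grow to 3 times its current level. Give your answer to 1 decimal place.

110.4 years

t = ln(3) / ln(1 + 0.01) = 1.0986 / 0.009950 ≈ 110.41.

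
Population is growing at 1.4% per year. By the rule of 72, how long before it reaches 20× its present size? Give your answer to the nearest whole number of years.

about 222 years

One doubling takes 72/1.4 = 51.43 years.
20× is log₂ 20 ≈ 4.32 doublings, so ≈ 4.32 × 51.43 = 222 years.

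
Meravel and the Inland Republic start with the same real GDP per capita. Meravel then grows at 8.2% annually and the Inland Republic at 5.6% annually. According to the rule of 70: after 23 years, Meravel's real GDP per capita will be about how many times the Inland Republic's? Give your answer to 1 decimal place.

Rate gap = 8.2% − 5.6% = 2.6 points.
The ratio doubles every 70/2.6 ≈ 26.92 years.
23/26.92 ≈ 0.85 doublings → ratio ≈ 2^0.85 ≈ 1.8.

about 1.8 times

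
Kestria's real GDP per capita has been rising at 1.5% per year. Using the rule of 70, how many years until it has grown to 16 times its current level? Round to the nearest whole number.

around 187 years

At 1.5% it doubles every 70/1.5 ≈ 46.67 years.
16 = 2^4, so 4 doublings → 187 years.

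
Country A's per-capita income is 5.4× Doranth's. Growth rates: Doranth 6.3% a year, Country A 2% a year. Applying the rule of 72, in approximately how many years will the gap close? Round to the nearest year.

roughly 41 years

What matters is the difference: 4.3 pp.
Rule of 72 on the gap: the ratio halves every 72/4.3 ≈ 16.74 years.
A 5.4× gap takes log₂(5.4) ≈ 2.43 halvings to close: 2.43 × 16.74 ≈ 41 years.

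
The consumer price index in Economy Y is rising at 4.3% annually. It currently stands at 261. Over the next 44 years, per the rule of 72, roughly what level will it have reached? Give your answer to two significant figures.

about 1600

Doubling time ≈ 72/4.3 = 16.74 years.
44 years is 44/16.74 ≈ 2.63 doublings, a factor of 2^2.63 ≈ 6.19.
261 × 6.19 ≈ 1600.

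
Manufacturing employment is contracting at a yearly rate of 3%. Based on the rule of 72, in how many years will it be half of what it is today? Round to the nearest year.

roughly 24 years

Falling at 3%, it halves about every 72/3 = 24.00 years.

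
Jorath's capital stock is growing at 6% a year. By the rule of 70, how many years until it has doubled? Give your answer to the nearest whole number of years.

≈ 12 years

Doubling time ≈ 70 / 6 = 11.67 years.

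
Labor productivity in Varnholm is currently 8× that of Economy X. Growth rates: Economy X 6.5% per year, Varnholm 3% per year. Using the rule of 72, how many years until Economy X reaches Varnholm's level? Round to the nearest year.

62 years

Economy X gains on Varnholm at 6.5% − 3% = 3.5 points a year.
At that relative rate the gap halves every 72/3.5 ≈ 20.57 years.
An 8× gap closes after 3 halvings: 3 × 20.57 ≈ 62 years.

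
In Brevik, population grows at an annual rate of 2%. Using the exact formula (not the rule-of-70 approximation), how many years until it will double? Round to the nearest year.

35 years

t = ln(2) / ln(1 + 0.02) = 0.6931 / 0.019803 ≈ 35.00.
≈ 35 years.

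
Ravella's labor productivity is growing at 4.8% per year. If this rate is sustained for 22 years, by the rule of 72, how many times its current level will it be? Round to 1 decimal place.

2.8 times

Doubling time ≈ 72/4.8 = 15.00 years.
22 years / 15.00 ≈ 1.47 doublings → factor 2^1.47 ≈ 2.8.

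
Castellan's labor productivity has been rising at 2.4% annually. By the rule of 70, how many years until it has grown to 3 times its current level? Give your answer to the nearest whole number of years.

One doubling takes 70/2.4 = 29.17 years.
Reaching 3× takes log₂(3) ≈ 1.58 doublings.
1.58 × 29.17 ≈ 46 years.

46 years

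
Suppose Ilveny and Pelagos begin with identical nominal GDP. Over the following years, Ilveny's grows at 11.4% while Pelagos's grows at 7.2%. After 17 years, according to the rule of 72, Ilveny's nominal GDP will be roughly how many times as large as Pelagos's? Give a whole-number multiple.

around 2 times

Only the 4.2-point difference matters.
72/4.2 ≈ 17.14 years per doubling of the ratio; 17 years gives 0.99 doublings, so ≈ 2×.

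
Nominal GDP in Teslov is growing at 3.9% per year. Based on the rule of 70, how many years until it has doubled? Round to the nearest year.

At 3.9%, doubling takes about 70/3.9 = 17.95 years.

approximately 18 years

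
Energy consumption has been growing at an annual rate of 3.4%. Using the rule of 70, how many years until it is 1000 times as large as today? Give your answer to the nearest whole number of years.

205 years

One doubling takes 70/3.4 = 20.59 years.
1000× is log₂ 1000 ≈ 9.97 doublings, so ≈ 9.97 × 20.59 = 205 years.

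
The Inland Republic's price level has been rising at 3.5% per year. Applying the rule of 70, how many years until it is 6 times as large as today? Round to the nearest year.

about 52 years

At 3.5% it doubles every 70/3.5 ≈ 20.00 years.
Reaching 6× takes log₂(6) ≈ 2.58 doublings.
2.58 × 20.00 ≈ 52 years.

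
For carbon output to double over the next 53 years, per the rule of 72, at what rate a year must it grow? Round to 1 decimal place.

about 1.4%

72 / 53 ≈ 1.36, so about 1.4% a year.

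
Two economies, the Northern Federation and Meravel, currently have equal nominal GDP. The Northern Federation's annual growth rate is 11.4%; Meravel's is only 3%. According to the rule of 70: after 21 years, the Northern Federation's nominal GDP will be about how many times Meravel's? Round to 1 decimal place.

the Northern Federation pulls ahead at 8.4 pp per year, so the ratio doubles every 70/8.4 ≈ 8.33 years.
In 21 years that's 2.52 doublings: 2^2.52 ≈ 5.7.

approximately 5.7 times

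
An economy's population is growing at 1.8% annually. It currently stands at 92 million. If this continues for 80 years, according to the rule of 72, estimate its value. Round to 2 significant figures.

around 370 million

It doubles every 72/1.8 ≈ 40.00 years, so 80 years is 2.00 doublings.
2^2.00 ≈ 4.00; 92 × 4.00 ≈ 370 million.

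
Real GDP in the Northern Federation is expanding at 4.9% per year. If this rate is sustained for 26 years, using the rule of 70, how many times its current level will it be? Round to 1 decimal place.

Doubling time ≈ 70/4.9 = 14.29 years.
26 years / 14.29 ≈ 1.82 doublings → factor 2^1.82 ≈ 3.5.

3.5 times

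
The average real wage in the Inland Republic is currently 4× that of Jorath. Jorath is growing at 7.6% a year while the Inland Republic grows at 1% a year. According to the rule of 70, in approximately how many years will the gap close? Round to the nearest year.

about 21 years

Jorath gains on the Inland Republic at 7.6% − 1% = 6.6 points a year.
At that relative rate the gap halves every 70/6.6 ≈ 10.61 years.
A 4× gap closes after 2 halvings: 2 × 10.61 ≈ 21 years.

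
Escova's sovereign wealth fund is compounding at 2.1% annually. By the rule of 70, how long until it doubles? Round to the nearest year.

approximately 33 years

70/2.1 ≈ 33.33, so it doubles roughly every 33 years.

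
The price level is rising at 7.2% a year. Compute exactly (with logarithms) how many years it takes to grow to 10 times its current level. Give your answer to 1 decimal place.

t = ln(10) / ln(1 + 0.072) = 2.3026 / 0.069526 ≈ 33.12.

33.1 years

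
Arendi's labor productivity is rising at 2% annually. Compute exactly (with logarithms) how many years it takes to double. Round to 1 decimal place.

t = ln(2) / ln(1 + 0.02) = 0.6931 / 0.019803 ≈ 35.00.

35.0 years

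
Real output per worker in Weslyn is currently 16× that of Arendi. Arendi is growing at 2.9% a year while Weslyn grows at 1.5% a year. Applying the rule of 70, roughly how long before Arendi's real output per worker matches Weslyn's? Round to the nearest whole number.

Arendi gains on Weslyn at 2.9% − 1.5% = 1.4 points a year.
At that relative rate the gap halves every 70/1.4 ≈ 50.00 years.
A 16× gap closes after 4 halvings: 4 × 50.00 ≈ 200 years.

approximately 200 years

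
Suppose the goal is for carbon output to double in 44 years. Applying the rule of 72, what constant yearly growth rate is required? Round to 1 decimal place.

about 1.6%

72 / 44 ≈ 1.64, so about 1.6% per year.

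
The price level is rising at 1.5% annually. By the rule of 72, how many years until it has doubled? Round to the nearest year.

≈ 48 years

At 1.5%, doubling takes about 72/1.5 = 48.00 years.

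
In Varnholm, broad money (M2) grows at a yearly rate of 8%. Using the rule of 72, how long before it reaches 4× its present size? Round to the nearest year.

One doubling takes 72/8 = 9.00 years.
Getting to 4× needs 2 doublings: 2 × 9.00 ≈ 18 years.

around 18 years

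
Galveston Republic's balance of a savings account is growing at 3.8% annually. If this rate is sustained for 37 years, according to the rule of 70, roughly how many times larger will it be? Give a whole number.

≈ 4 times

Doubling time ≈ 70/3.8 = 18.42 years.
37/18.42 ≈ 2 doublings, so about 2^2 = 4×.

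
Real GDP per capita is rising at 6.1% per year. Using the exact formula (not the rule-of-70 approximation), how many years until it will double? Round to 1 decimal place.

t = ln(2) / ln(1 + 0.061) = 0.6931 / 0.059212 ≈ 11.71.

11.7 years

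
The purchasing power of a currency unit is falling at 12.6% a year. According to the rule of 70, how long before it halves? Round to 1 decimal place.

Falling at 12.6%, it halves about every 70/12.6 = 5.56 years.

roughly 5.6 years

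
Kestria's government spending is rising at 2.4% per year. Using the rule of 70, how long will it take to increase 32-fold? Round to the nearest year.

approximately 146 years

One doubling takes 70/2.4 = 29.17 years.
Getting to 32× needs 5 doublings: 5 × 29.17 ≈ 146 years.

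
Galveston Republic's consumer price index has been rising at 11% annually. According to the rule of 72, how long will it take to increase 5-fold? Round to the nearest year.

One doubling takes 72/11 = 6.55 years.
5× is log₂ 5 ≈ 2.32 doublings, so ≈ 2.32 × 6.55 = 15 years.

roughly 15 years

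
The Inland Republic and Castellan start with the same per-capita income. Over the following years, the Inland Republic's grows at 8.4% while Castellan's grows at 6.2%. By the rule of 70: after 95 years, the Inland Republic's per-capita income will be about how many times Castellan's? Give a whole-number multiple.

≈ 8 times

Rate gap = 8.4% − 6.2% = 2.2 points.
The ratio doubles every 70/2.2 ≈ 31.82 years.
95/31.82 ≈ 2.99 doublings → ratio ≈ 2^2.99 ≈ 8.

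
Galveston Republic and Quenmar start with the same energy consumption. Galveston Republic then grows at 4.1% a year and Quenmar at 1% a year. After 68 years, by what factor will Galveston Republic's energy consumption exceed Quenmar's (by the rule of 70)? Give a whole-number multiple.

Only the 3.1-point difference matters.
70/3.1 ≈ 22.58 years per doubling of the ratio; 68 years gives 3.01 doublings, so ≈ 8×.

roughly 8 times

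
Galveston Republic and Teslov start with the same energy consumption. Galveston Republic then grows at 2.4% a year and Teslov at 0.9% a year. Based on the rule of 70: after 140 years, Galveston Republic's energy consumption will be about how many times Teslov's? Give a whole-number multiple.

roughly 8 times

Galveston Republic pulls ahead at 1.5 pp per year, so the ratio doubles every 70/1.5 ≈ 46.67 years.
In 140 years that's 3.00 doublings: 2^3.00 ≈ 8.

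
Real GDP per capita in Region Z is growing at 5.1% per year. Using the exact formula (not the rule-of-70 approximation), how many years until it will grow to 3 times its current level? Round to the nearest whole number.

t = ln(3) / ln(1 + 0.051) = 1.0986 / 0.049742 ≈ 22.09.
≈ 22 years.

22 years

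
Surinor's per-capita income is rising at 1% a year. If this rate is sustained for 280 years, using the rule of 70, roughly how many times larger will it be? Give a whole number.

At 1% one doubling takes ≈ 70.00 years; 280 years is 4 of them, so ×16.

roughly 16 times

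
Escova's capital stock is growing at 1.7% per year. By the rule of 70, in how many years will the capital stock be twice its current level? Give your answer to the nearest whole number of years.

At 1.7%, doubling takes about 70/1.7 = 41.18 years.

≈ 41 years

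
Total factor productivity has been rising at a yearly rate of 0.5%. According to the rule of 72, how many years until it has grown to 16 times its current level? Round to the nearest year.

about 576 years

Doubling time ≈ 72/0.5 = 144.00 years.
16 = 2^4, so 4 doublings → 576 years.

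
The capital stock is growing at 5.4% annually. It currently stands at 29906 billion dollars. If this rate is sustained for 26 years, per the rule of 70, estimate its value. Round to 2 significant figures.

120000 billion dollars

It doubles every 70/5.4 ≈ 12.96 years, so 26 years is 2.01 doublings.
2^2.01 ≈ 4.03; 29906 × 4.03 ≈ 120000 billion dollars.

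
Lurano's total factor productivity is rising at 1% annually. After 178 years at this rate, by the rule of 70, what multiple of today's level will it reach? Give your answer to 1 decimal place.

Doubles every ≈ 70.00 years (70/1).
178 years is 2.54 doublings; 2^2.54 ≈ 5.8×.

around 5.8 times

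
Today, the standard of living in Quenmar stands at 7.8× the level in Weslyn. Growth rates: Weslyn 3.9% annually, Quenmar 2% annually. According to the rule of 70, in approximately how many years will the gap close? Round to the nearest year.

about 109 years

The growth-rate gap is 3.9% − 2% = 1.9 percentage points.
So the ratio between them halves every 70/1.9 ≈ 36.84 years.
A 7.8× gap takes log₂(7.8) ≈ 2.96 halvings to close: 2.96 × 36.84 ≈ 109 years.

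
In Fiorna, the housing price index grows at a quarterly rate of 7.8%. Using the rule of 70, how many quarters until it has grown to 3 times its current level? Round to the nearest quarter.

≈ 14 quarters

At 7.8% it doubles every 70/7.8 ≈ 8.97 quarters.
Reaching 3× takes log₂(3) ≈ 1.58 doublings.
1.58 × 8.97 ≈ 14 quarters.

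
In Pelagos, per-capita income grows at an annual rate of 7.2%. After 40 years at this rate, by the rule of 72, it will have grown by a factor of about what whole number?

Doubling time ≈ 72/7.2 = 10.00 years.
40/10.00 ≈ 4 doublings, so about 2^4 = 16×.

about 16 times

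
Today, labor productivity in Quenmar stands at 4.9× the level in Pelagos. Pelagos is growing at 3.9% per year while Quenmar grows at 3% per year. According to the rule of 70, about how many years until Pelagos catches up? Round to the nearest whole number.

≈ 178 years

Pelagos gains on Quenmar at 3.9% − 3% = 0.9 points a year.
At that relative rate the gap halves every 70/0.9 ≈ 77.78 years.
A 4.9× gap takes log₂(4.9) ≈ 2.29 halvings to close: 2.29 × 77.78 ≈ 178 years.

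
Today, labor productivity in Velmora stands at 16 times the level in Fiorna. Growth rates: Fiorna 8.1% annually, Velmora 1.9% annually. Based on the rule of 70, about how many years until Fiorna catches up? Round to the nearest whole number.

45 years

What matters is the difference: 6.2 pp.
Rule of 70 on the gap: the ratio halves every 70/6.2 ≈ 11.29 years.
A 16 times gap closes after 4 halvings: 4 × 11.29 ≈ 45 years.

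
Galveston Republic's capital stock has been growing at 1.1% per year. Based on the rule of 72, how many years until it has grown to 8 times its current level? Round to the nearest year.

At 1.1% it doubles every 72/1.1 ≈ 65.45 years.
8 = 2^3, so 3 doublings → 196 years.

approximately 196 years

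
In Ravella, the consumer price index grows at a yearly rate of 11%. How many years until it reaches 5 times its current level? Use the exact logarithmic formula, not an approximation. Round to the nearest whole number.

t = ln(5) / ln(1 + 0.11) = 1.6094 / 0.104360 ≈ 15.42.
≈ 15 years.

15 years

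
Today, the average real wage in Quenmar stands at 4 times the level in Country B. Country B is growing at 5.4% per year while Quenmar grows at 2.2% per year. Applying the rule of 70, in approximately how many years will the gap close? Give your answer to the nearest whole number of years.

44 years

Country B gains on Quenmar at 5.4% − 2.2% = 3.2 points a year.
At that relative rate the gap halves every 70/3.2 ≈ 21.88 years.
A 4 times gap closes after 2 halvings: 2 × 21.88 ≈ 44 years.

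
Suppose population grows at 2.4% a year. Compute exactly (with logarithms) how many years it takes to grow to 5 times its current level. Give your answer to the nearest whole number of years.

68 years

t = ln(5) / ln(1 + 0.024) = 1.6094 / 0.023717 ≈ 67.86.
≈ 68 years.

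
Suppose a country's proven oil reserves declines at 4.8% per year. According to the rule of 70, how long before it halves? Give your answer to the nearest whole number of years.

Falling at 4.8%, it halves about every 70/4.8 = 14.58 years.

roughly 15 years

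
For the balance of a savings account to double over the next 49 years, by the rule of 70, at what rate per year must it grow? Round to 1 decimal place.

about 1.4%

70 / 49 ≈ 1.43, so about 1.4% per year.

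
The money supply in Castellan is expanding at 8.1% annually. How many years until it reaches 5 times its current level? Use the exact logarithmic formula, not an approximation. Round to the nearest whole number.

t = ln(5) / ln(1 + 0.081) = 1.6094 / 0.077887 ≈ 20.66.
≈ 21 years.

21 years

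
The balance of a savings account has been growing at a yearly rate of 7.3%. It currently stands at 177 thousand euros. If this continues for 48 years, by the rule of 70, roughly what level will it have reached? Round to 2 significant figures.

roughly 5700 thousand euros

Doubling time ≈ 70/7.3 = 9.59 years.
48 years is 48/9.59 ≈ 5.01 doublings, a factor of 2^5.01 ≈ 32.22.
177 × 32.22 ≈ 5700 thousand euros.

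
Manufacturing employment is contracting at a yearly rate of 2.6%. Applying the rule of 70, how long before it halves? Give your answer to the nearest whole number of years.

≈ 27 years

The rule works in reverse for decay: 70/2.6 ≈ 26.92 years to halve.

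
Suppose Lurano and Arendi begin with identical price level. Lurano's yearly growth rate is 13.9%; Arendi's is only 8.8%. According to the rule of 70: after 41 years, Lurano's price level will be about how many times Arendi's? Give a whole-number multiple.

approximately 8 times

Lurano pulls ahead at 5.1 pp per year, so the ratio doubles every 70/5.1 ≈ 13.73 years.
In 41 years that's 2.99 doublings: 2^2.99 ≈ 8.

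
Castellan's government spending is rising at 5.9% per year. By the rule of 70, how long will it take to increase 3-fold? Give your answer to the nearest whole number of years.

around 19 years

Doubling time ≈ 70/5.9 = 11.86 years.
3× is log₂ 3 ≈ 1.58 doublings, so ≈ 1.58 × 11.86 = 19 years.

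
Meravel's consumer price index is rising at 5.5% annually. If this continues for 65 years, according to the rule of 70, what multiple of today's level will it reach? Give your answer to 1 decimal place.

34.5 times

Doubles every ≈ 12.73 years (70/5.5).
65 years is 5.11 doublings; 2^5.11 ≈ 34.5×.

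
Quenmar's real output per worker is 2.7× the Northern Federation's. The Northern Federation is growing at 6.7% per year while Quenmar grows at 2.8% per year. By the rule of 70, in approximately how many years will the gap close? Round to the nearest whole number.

The growth-rate gap is 6.7% − 2.8% = 3.9 percentage points.
So the ratio between them halves every 70/3.9 ≈ 17.95 years.
A 2.7× gap takes log₂(2.7) ≈ 1.43 halvings to close: 1.43 × 17.95 ≈ 26 years.

about 26 years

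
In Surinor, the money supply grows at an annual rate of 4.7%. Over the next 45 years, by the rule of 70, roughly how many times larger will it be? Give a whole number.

70/4.7 ≈ 14.89 years per doubling.
45 years fits 3 doublings: 2^3 = 8.

approximately 8 times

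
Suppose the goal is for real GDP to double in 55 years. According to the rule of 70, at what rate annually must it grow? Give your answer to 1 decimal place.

roughly 1.3% annually

70 / 55 ≈ 1.27, so about 1.3% annually.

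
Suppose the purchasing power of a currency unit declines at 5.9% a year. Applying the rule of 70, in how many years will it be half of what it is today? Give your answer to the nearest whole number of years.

12 years

Halving time ≈ 70 / 5.9 = 11.86 → 12 years.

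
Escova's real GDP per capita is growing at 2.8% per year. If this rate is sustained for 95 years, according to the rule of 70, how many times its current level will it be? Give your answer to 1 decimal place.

13.9 times

Doubles every ≈ 25.00 years (70/2.8).
95 years is 3.80 doublings; 2^3.80 ≈ 13.9×.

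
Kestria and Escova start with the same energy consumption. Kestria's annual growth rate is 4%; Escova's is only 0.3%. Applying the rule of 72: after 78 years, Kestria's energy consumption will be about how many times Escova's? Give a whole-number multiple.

≈ 16 times

Only the 3.7-point difference matters.
72/3.7 ≈ 19.46 years per doubling of the ratio; 78 years gives 4.01 doublings, so ≈ 16×.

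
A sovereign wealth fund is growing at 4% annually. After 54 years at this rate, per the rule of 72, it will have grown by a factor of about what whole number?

roughly 8 times

At 4% one doubling takes ≈ 18.00 years; 54 years is 3 of them, so ×8.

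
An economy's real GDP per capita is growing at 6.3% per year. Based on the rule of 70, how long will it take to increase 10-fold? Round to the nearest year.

Doubling time ≈ 70/6.3 = 11.11 years.
10× is log₂ 10 ≈ 3.32 doublings, so ≈ 3.32 × 11.11 = 37 years.

approximately 37 years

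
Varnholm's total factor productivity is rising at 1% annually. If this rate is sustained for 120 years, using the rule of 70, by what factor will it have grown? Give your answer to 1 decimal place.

roughly 3.3 times

Doubling time ≈ 70/1 = 70.00 years.
120 years / 70.00 ≈ 1.71 doublings → factor 2^1.71 ≈ 3.3.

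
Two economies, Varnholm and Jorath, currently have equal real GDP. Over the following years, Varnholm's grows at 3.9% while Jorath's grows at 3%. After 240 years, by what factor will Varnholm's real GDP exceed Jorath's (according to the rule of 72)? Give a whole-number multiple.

Varnholm pulls ahead at 0.9 pp per year, so the ratio doubles every 72/0.9 ≈ 80.00 years.
In 240 years that's 3.00 doublings: 2^3.00 ≈ 8.

≈ 8 times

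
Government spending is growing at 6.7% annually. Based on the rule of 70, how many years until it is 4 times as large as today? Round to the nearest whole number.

roughly 21 years

At 6.7% it doubles every 70/6.7 ≈ 10.45 years.
Getting to 4× needs 2 doublings: 2 × 10.45 ≈ 21 years.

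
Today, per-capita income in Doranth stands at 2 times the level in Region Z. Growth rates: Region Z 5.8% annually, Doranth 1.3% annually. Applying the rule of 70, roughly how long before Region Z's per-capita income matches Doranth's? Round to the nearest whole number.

approximately 16 years

Region Z gains on Doranth at 5.8% − 1.3% = 4.5 points a year.
At that relative rate the gap halves every 70/4.5 ≈ 15.56 years.
A 2 times gap closes after 1 halving: 1 × 15.56 ≈ 16 years.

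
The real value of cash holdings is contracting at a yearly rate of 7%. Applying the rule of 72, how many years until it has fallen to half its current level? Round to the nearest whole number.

approximately 10 years

The rule works in reverse for decay: 72/7 ≈ 10.29 years to halve.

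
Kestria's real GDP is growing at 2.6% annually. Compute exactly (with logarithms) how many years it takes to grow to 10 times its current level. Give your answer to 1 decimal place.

t = ln(10) / ln(1 + 0.026) = 2.3026 / 0.025668 ≈ 89.71.

89.7 years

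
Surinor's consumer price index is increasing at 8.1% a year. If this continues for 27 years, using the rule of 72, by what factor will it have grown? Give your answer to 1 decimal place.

around 8.2 times

Doubling time ≈ 72/8.1 = 8.89 years.
27 years / 8.89 ≈ 3.04 doublings → factor 2^3.04 ≈ 8.2.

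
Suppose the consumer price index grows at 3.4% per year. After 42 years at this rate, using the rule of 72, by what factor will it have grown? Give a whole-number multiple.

72/3.4 ≈ 21.18 years per doubling.
42 years fits 2 doublings: 2^2 = 4.

≈ 4 times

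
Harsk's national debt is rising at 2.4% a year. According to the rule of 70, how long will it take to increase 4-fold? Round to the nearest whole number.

58 years

At 2.4% it doubles every 70/2.4 ≈ 29.17 years.
4× is 2 doublings, so 2 × 29.17 ≈ 58 years.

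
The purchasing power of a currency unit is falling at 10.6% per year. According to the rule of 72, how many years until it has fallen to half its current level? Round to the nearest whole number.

Halving time ≈ 72 / 10.6 = 6.79 → 7 years.

7 years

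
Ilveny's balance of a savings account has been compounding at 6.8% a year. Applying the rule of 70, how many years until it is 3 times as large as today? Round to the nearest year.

about 16 years

Doubling time ≈ 70/6.8 = 10.29 years.
Reaching 3× takes log₂(3) ≈ 1.58 doublings.
1.58 × 10.29 ≈ 16 years.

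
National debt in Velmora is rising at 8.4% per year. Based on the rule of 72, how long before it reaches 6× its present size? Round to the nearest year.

One doubling takes 72/8.4 = 8.57 years.
Reaching 6× takes log₂(6) ≈ 2.58 doublings.
2.58 × 8.57 ≈ 22 years.

approximately 22 years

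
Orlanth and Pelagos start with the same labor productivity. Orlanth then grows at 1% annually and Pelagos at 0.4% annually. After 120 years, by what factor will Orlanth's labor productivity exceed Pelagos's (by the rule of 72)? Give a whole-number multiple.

around 2 times

Rate gap = 1% − 0.4% = 0.6 points.
The ratio doubles every 72/0.6 ≈ 120.00 years.
120/120.00 ≈ 1.00 doublings → ratio ≈ 2^1.00 ≈ 2.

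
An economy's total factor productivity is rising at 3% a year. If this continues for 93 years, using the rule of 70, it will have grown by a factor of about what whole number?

about 16 times

70/3 ≈ 23.33 years per doubling.
93 years fits 4 doublings: 2^4 = 16.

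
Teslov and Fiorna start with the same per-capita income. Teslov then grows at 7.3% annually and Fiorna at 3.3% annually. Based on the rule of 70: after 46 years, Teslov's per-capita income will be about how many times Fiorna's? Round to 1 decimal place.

Rate gap = 7.3% − 3.3% = 4 points.
The ratio doubles every 70/4 ≈ 17.50 years.
46/17.50 ≈ 2.63 doublings → ratio ≈ 2^2.63 ≈ 6.2.

around 6.2 times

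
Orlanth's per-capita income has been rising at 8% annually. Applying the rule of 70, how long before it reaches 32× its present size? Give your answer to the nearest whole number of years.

≈ 44 years

Doubling time ≈ 70/8 = 8.75 years.
32× is 5 doublings, so 5 × 8.75 ≈ 44 years.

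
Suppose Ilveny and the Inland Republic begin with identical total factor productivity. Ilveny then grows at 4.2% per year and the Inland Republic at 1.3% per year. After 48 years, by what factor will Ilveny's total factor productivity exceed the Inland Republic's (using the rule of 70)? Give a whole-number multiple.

approximately 4 times

Ilveny pulls ahead at 2.9 pp per year, so the ratio doubles every 70/2.9 ≈ 24.14 years.
In 48 years that's 1.99 doublings: 2^1.99 ≈ 4.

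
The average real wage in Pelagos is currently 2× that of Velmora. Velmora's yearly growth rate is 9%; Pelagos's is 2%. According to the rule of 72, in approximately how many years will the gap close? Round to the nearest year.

approximately 10 years

Velmora gains on Pelagos at 9% − 2% = 7 points a year.
At that relative rate the gap halves every 72/7 ≈ 10.29 years.
A 2× gap closes after 1 halving: 1 × 10.29 ≈ 10 years.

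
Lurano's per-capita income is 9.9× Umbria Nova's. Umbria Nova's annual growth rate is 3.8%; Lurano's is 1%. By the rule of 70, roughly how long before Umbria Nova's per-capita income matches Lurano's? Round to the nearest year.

Umbria Nova gains on Lurano at 3.8% − 1% = 2.8 points a year.
At that relative rate the gap halves every 70/2.8 ≈ 25.00 years.
A 9.9× gap takes log₂(9.9) ≈ 3.31 halvings to close: 3.31 × 25.00 ≈ 83 years.

≈ 83 years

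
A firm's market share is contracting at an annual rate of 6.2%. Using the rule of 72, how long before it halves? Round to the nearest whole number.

The rule works in reverse for decay: 72/6.2 ≈ 11.61 years to halve.

12 years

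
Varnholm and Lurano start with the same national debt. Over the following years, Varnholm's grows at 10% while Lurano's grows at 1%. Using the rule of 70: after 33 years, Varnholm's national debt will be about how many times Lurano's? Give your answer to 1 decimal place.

Varnholm pulls ahead at 9 pp per year, so the ratio doubles every 70/9 ≈ 7.78 years.
In 33 years that's 4.24 doublings: 2^4.24 ≈ 18.9.

18.9 times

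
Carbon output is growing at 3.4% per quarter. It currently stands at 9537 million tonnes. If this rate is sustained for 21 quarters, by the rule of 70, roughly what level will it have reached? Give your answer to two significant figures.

It doubles every 70/3.4 ≈ 20.59 quarters, so 21 quarters is 1.02 doublings.
2^1.02 ≈ 2.03; 9537 × 2.03 ≈ 19000 million tonnes.

approximately 19000 million tonnes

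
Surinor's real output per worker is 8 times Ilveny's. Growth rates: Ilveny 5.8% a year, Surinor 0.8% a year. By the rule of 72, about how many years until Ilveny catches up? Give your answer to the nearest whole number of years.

43 years

The growth-rate gap is 5.8% − 0.8% = 5 percentage points.
So the ratio between them halves every 72/5 ≈ 14.40 years.
An 8 times gap closes after 3 halvings: 3 × 14.40 ≈ 43 years.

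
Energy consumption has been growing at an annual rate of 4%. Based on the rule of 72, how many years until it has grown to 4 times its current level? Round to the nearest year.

around 36 years

At 4% it doubles every 72/4 ≈ 18.00 years.
4× is 2 doublings, so 2 × 18.00 ≈ 36 years.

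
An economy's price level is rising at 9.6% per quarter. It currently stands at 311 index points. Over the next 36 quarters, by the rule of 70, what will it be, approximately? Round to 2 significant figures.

≈ 9500 index points

Doubling time ≈ 70/9.6 = 7.29 quarters.
36 quarters is 36/7.29 ≈ 4.94 doublings, a factor of 2^4.94 ≈ 30.70.
311 × 30.70 ≈ 9500 index points.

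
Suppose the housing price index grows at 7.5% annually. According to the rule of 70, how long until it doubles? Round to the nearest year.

70/7.5 ≈ 9.33, so it doubles roughly every 9 years.

9 years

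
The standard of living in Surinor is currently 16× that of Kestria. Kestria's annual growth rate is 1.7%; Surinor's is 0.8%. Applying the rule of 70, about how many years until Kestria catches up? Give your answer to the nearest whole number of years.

roughly 311 years

The growth-rate gap is 1.7% − 0.8% = 0.9 percentage points.
So the ratio between them halves every 70/0.9 ≈ 77.78 years.
A 16× gap closes after 4 halvings: 4 × 77.78 ≈ 311 years.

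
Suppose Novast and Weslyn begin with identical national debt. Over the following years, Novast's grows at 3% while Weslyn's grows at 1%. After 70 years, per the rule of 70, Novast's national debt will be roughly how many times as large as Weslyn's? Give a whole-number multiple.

4 times

Only the 2-point difference matters.
70/2 ≈ 35.00 years per doubling of the ratio; 70 years gives 2.00 doublings, so ≈ 4×.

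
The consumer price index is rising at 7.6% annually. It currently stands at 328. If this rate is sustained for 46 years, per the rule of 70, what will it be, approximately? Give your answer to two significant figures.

Doubling time ≈ 70/7.6 = 9.21 years.
46 years is 46/9.21 ≈ 4.99 doublings, a factor of 2^4.99 ≈ 31.78.
328 × 31.78 ≈ 10000.

roughly 10000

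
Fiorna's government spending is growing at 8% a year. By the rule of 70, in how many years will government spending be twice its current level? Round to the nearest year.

At 8%, doubling takes about 70/8 = 8.75 years.

roughly 9 years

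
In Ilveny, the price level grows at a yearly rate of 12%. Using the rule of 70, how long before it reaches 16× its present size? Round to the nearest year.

Doubling time ≈ 70/12 = 5.83 years.
16 = 2^4, so 4 doublings → 23 years.

about 23 years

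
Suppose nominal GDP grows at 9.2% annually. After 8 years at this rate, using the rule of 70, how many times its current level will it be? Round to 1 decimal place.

about 2.1 times

Doubling time ≈ 70/9.2 = 7.61 years.
8 years / 7.61 ≈ 1.05 doublings → factor 2^1.05 ≈ 2.1.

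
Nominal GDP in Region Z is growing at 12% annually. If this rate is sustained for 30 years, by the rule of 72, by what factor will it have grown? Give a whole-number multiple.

At 12% one doubling takes ≈ 6.00 years; 30 years is 5 of them, so ×32.

approximately 32 times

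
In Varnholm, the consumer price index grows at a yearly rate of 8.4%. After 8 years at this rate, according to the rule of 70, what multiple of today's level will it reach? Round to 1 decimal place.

roughly 1.9 times

Doubles every ≈ 8.33 years (70/8.4).
8 years is 0.96 doublings; 2^0.96 ≈ 1.9×.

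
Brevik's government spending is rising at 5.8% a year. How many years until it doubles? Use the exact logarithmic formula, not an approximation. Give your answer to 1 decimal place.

12.3 years

t = ln(2) / ln(1 + 0.058) = 0.6931 / 0.056380 ≈ 12.29.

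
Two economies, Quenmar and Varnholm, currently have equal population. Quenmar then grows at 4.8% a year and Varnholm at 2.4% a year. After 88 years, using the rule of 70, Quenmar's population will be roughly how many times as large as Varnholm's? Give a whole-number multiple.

Quenmar pulls ahead at 2.4 pp per year, so the ratio doubles every 70/2.4 ≈ 29.17 years.
In 88 years that's 3.02 doublings: 2^3.02 ≈ 8.

≈ 8 times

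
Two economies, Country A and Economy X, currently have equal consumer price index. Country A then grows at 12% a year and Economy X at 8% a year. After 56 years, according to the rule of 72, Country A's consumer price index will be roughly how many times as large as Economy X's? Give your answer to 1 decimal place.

approximately 8.6 times

Rate gap = 12% − 8% = 4 points.
The ratio doubles every 72/4 ≈ 18.00 years.
56/18.00 ≈ 3.11 doublings → ratio ≈ 2^3.11 ≈ 8.6.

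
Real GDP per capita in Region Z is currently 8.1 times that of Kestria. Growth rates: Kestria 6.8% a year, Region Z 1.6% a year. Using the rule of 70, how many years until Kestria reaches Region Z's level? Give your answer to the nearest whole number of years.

approximately 41 years

Kestria gains on Region Z at 6.8% − 1.6% = 5.2 points a year.
At that relative rate the gap halves every 70/5.2 ≈ 13.46 years.
An 8.1 times gap takes log₂(8.1) ≈ 3.02 halvings to close: 3.02 × 13.46 ≈ 41 years.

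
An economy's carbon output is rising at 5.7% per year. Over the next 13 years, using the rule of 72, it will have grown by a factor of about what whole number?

At 5.7% one doubling takes ≈ 12.63 years; 13 years is 1 of them, so ×2.

2 times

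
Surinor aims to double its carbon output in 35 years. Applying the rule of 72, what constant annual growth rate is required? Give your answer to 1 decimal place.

≈ 2.1% annually

72 / 35 ≈ 2.06, so about 2.1% annually.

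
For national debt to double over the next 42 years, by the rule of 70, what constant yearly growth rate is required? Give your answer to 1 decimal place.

≈ 1.7%

70 / 42 ≈ 1.67, so about 1.7% per year.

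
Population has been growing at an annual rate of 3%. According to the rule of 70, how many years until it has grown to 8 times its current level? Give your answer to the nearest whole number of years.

One doubling takes 70/3 = 23.33 years.
Getting to 8× needs 3 doublings: 3 × 23.33 ≈ 70 years.

≈ 70 years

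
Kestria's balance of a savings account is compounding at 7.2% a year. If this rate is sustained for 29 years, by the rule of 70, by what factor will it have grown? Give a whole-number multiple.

roughly 8 times

At 7.2% one doubling takes ≈ 9.72 years; 29 years is 3 of them, so ×8.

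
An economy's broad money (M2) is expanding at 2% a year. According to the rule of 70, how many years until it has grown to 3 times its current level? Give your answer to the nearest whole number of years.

55 years

One doubling takes 70/2 = 35.00 years.
Reaching 3× takes log₂(3) ≈ 1.58 doublings.
1.58 × 35.00 ≈ 55 years.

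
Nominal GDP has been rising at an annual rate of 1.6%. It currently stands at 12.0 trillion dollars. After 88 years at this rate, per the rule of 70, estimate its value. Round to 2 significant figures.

48 trillion dollars

Doubling time ≈ 70/1.6 = 43.75 years.
88 years is 88/43.75 ≈ 2.01 doublings, a factor of 2^2.01 ≈ 4.03.
12.0 × 4.03 ≈ 48 trillion dollars.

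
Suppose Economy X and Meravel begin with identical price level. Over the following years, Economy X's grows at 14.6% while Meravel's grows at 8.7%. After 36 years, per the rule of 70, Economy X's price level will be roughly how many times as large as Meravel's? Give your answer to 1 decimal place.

Economy X pulls ahead at 5.9 pp per year, so the ratio doubles every 70/5.9 ≈ 11.86 years.
In 36 years that's 3.04 doublings: 2^3.04 ≈ 8.2.

approximately 8.2 times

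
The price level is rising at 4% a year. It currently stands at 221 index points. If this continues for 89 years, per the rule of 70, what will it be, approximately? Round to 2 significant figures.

It doubles every 70/4 ≈ 17.50 years, so 89 years is 5.09 doublings.
2^5.09 ≈ 34.06; 221 × 34.06 ≈ 7500 index points.

roughly 7500 index points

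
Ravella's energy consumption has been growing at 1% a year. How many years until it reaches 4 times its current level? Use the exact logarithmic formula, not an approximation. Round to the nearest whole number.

t = ln(4) / ln(1 + 0.01) = 1.3863 / 0.009950 ≈ 139.33.
≈ 139 years.

139 years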